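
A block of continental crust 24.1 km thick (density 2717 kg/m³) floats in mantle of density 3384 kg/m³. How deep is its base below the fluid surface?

Draft d = t ρ_obj/ρ_fluid = 24.1 km × 2717/3384 = 19.3 km.

19.3 km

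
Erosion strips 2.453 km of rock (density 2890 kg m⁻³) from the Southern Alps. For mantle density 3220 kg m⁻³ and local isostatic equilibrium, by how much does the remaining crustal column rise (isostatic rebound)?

2.2 km

Unloading: uplift u = e ρ_c/ρ_m = 2.453 km × 2890/3220 = 2.2 km.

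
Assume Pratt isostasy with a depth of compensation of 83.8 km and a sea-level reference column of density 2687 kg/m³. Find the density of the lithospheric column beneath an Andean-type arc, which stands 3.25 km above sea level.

2590 kg/m³

Pratt balance: ρ_ref D = ρ (D + h).
ρ = ρ_ref D/(D + h) = 2687 × 83.8 km/(83.8 km + 3.25 km) = 2590 kg/m³.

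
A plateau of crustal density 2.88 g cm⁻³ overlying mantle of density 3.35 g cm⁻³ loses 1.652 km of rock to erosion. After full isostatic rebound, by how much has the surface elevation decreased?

Rebound u = e ρ_c/ρ_m = 1.652 km × 2.88/3.35 = 1.42 km.
Net surface drop = e − u = 1.652 km − 1.42 km = e (ρ_m − ρ_c)/ρ_m = 0.232 km.

0.232 km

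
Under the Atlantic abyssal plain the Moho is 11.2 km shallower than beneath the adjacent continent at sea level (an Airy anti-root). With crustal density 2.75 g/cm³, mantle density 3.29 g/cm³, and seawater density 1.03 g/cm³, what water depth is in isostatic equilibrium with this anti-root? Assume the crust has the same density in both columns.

3.52 km

Replacing a thickness d of crust by seawater at the top must be balanced by replacing crust with mantle at the base: d (ρ_c − ρ_w) = a (ρ_m − ρ_c).
d = a (ρ_m − ρ_c)/(ρ_c − ρ_w) = 11.2 km × 0.54/1.72 = 3.52 km.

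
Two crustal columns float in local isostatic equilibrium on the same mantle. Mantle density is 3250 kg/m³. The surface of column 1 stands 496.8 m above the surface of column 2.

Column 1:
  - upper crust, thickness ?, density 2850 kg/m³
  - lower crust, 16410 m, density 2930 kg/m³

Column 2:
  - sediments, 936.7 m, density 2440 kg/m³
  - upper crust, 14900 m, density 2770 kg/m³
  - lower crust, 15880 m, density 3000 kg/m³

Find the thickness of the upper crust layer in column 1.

20600 m

Take the compensation level at the base of the deeper column (depth z_c below the surface of column 1) and equate Σ ρ_i t_i down to z_c; mantle fills any gap and the z_c terms cancel.
Column 1: x×2850 + 16410×2930 + (z_c − 16410 − x)×3250
Column 2: 496.8×0 + 936.7×2440 + 14900×2770 + 15880×3000 + (z_c − 496.8 − 31716.7)×3250
The z_c×3250 term appears on both sides and cancels. Collect the known terms of each column as K = Σ(ρt)_known − 3250 × (depth of known layers): K_1 = 48081300 − 3250×16410 = −5251200; K_2 = 91198548 − 3250×(496.8 + 31716.7) = −13495327.
Balance: K_1 − x×(3250 − 2850) = K_2, so x = (K_1 − K_2)/(3250 − 2850) = 8244130/400 = 20600 m.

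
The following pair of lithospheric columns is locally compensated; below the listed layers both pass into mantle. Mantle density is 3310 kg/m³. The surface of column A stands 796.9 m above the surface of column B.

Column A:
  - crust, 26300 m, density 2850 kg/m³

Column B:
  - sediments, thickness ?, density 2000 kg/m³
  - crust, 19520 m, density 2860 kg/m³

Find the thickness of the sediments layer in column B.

Take the compensation level at the base of the deeper column (depth z_c below the surface of column A) and equate Σ ρ_i t_i down to z_c; mantle fills any gap and the z_c terms cancel.
Column A: 26300×2850 + (z_c − 26300)×3310
Column B: 796.9×0 + x×2000 + 19520×2860 + (z_c − 796.9 − 19520 − x)×3310
The z_c×3310 term appears on both sides and cancels. Collect the known terms of each column as K = Σ(ρt)_known − 3310 × (depth of known layers): K_A = 74955000 − 3310×26300 = −12098000; K_B = 55827200 − 3310×(796.9 + 19520) = −11421739.
Balance: K_A = K_B − x×(3310 − 2000), so x = (K_B − K_A)/(3310 − 2000) = 676261/1310 = 516 m.

516 m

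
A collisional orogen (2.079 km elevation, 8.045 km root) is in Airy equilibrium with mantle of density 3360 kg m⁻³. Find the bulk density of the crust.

ρ_c h = (ρ_m − ρ_c) r → ρ_c (h + r) = ρ_m r → ρ_c = ρ_m r / (h + r).
ρ_c = 3360 × 8.045 km / (2.079 km + 8.045 km) = 2670 kg m⁻³.

2670 kg m⁻³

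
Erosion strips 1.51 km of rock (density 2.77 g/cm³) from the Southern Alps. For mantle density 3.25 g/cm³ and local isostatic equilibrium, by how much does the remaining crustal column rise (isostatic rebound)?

Unloading: uplift u = e ρ_c/ρ_m = 1.51 km × 2.77/3.25 = 1.29 km.

1.29 km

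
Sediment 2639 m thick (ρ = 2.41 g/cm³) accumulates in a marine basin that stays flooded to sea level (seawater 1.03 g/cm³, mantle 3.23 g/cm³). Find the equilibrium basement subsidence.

1660 m

Submarine loading: the sediment displaces seawater, and the subsidence is in turn flooded, so s (ρ_m − ρ_w) = t (ρ_sed − ρ_w).
s = 2639 m × (2.41 − 1.03) / (3.23 − 1.03) = 1660 m.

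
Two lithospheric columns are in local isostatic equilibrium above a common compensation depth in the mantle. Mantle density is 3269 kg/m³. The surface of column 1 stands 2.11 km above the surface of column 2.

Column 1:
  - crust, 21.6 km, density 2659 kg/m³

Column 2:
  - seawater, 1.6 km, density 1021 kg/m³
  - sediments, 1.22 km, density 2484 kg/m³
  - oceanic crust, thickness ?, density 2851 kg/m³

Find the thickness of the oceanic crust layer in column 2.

4.12 km

Take the compensation level at the base of the deeper column (depth z_c below the surface of column 1) and equate Σ ρ_i t_i down to z_c; mantle fills any gap and the z_c terms cancel.
Column 1: 21.6×2659 + (z_c − 21.6)×3269
Column 2: 2.11×0 + 1.6×1021 + 1.22×2484 + x×2851 + (z_c − 2.11 − 2.82 − x)×3269
The z_c×3269 term appears on both sides and cancels. Collect the known terms of each column as K = Σ(ρt)_known − 3269 × (depth of known layers): K_1 = 57434.4 − 3269×21.6 = −13176; K_2 = 4664.08 − 3269×(2.11 + 2.82) = −11452.09.
Balance: K_1 = K_2 − x×(3269 − 2851), so x = (K_2 − K_1)/(3269 − 2851) = 1723.91/418 = 4.12 km.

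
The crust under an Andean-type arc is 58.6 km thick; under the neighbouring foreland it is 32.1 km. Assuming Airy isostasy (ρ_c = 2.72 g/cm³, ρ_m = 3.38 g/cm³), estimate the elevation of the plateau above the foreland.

5.17 km

Excess crust Δ = 58.6 km − 32.1 km = 26.5 km, split between elevation h and root r with h + r = Δ.
Airy balance ρ_c h = (ρ_m − ρ_c) r gives r = h ρ_c/(ρ_m − ρ_c), so h (1 + ρ_c/(ρ_m − ρ_c)) = Δ, i.e. h = Δ (ρ_m − ρ_c)/ρ_m.
h = 26.5 km × 0.66/3.38 = 5.17 km.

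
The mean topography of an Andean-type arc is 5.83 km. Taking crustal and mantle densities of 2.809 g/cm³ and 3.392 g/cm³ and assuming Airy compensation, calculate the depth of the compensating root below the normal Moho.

Isostatic balance requires: the weight of the topography is balanced by the buoyancy of the root, ρ_c h = (ρ_m − ρ_c) r.
r = h · ρ_c / (ρ_m − ρ_c) = 5.83 km × 2.809 / (3.392 − 2.809) = 28.1 km.

28.1 km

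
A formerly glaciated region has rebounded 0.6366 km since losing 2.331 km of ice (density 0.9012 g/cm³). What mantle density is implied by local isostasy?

3.3 g/cm³

ρ_m = ρ_ice t / u = 0.9012 × 2.331 km/0.6366 km = 3.3 g/cm³.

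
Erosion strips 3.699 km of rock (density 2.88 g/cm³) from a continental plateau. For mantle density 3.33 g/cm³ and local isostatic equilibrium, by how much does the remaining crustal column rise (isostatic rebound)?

Unloading: uplift u = e ρ_c/ρ_m = 3.699 km × 2.88/3.33 = 3.2 km.

3.2 km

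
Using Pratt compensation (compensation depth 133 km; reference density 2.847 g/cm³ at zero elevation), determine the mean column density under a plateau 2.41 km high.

Pratt balance: ρ_ref D = ρ (D + h).
ρ = ρ_ref D/(D + h) = 2.847 × 133 km/(133 km + 2.41 km) = 2.8 g/cm³.

2.8 g/cm³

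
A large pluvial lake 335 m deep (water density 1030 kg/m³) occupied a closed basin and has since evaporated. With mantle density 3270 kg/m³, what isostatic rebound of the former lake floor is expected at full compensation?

u = d ρ_w/ρ_m = 335 m × 1030/3270 = 106 m.

106 m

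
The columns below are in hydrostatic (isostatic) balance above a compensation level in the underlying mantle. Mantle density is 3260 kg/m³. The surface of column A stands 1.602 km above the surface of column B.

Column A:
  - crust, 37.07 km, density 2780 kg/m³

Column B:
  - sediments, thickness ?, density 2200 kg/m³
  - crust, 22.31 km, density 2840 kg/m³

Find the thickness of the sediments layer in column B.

3.02 km

Take the compensation level at the base of the deeper column (depth z_c below the surface of column A) and equate Σ ρ_i t_i down to z_c; mantle fills any gap and the z_c terms cancel.
Column A: 37.07×2780 + (z_c − 37.07)×3260
Column B: 1.602×0 + x×2200 + 22.31×2840 + (z_c − 1.602 − 22.31 − x)×3260
The z_c×3260 term appears on both sides and cancels. Collect the known terms of each column as K = Σ(ρt)_known − 3260 × (depth of known layers): K_A = 103054.6 − 3260×37.07 = −17793.6; K_B = 63360.4 − 3260×(1.602 + 22.31) = −14592.72.
Balance: K_A = K_B − x×(3260 − 2200), so x = (K_B − K_A)/(3260 − 2200) = 3200.88/1060 = 3.02 km.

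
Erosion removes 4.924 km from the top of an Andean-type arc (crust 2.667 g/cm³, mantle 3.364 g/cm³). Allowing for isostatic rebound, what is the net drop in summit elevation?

1.02 km

Rebound u = e ρ_c/ρ_m = 4.924 km × 2.667/3.364 = 3.904 km.
Net surface drop = e − u = 4.924 km − 3.904 km = e (ρ_m − ρ_c)/ρ_m = 1.02 km.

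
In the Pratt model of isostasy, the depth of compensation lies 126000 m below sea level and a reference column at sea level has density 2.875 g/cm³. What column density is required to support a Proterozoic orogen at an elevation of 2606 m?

2.82 g/cm³

Pratt balance: ρ_ref D = ρ (D + h).
ρ = ρ_ref D/(D + h) = 2.875 × 126000 m/(126000 m + 2606 m) = 2.82 g/cm³.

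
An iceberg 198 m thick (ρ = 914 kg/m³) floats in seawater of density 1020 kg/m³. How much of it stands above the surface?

20.6 m

Floating equilibrium: submerged depth d = t ρ_obj/ρ_fluid = 198 m × 914/1020 = 177.4 m.
Freeboard = t − d = 198 m − 177.4 m = 20.6 m.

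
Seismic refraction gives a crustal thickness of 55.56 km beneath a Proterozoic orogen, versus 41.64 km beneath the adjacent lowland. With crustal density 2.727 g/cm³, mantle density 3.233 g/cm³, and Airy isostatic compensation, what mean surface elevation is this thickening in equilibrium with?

2.18 km

Excess crust Δ = 55.56 km − 41.64 km = 13.92 km, split between elevation h and root r with h + r = Δ.
Airy balance ρ_c h = (ρ_m − ρ_c) r gives r = h ρ_c/(ρ_m − ρ_c), so h (1 + ρ_c/(ρ_m − ρ_c)) = Δ, i.e. h = Δ (ρ_m − ρ_c)/ρ_m.
h = 13.92 km × 0.506/3.233 = 2.18 km.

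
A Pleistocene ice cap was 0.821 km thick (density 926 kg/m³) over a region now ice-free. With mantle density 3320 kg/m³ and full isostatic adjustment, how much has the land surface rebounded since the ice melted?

Removing the load lets mantle flow back in; uplift u satisfies ρ_ice t = ρ_m u.
u = t ρ_ice/ρ_m = 0.821 km × 926/3320 = 0.229 km.

0.229 km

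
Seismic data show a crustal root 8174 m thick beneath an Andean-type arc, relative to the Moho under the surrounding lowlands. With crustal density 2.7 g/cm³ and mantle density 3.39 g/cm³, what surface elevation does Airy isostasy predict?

2090 m

Balancing pressure at the compensation depth: ρ_c h = (ρ_m − ρ_c) r.
h = r (ρ_m − ρ_c) / ρ_c = 8174 m × (3.39 − 2.7) / 2.7 = 2090 m.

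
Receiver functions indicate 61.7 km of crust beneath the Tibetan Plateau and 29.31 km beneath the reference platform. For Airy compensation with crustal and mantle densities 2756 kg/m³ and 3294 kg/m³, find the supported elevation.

5.29 km

Excess crust Δ = 61.7 km − 29.31 km = 32.39 km, split between elevation h and root r with h + r = Δ.
Airy balance ρ_c h = (ρ_m − ρ_c) r gives r = h ρ_c/(ρ_m − ρ_c), so h (1 + ρ_c/(ρ_m − ρ_c)) = Δ, i.e. h = Δ (ρ_m − ρ_c)/ρ_m.
h = 32.39 km × 538/3294 = 5.29 km.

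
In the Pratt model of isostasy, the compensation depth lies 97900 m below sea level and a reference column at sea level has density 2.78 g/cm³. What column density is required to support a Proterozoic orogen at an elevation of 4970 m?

2.65 g/cm³

Pratt balance: ρ_ref D = ρ (D + h).
ρ = ρ_ref D/(D + h) = 2.78 × 97900 m/(97900 m + 4970 m) = 2.65 g/cm³.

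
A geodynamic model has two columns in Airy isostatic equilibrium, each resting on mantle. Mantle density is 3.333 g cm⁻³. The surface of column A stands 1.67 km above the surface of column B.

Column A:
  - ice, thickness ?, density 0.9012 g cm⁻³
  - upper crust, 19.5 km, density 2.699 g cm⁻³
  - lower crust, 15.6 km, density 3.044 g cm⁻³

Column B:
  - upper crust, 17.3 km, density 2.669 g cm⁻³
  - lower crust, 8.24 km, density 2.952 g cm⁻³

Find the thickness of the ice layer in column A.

1.37 km

Take the compensation level at the base of the deeper column (depth z_c below the surface of column A) and equate Σ ρ_i t_i down to z_c; mantle fills any gap and the z_c terms cancel.
Column A: x×0.9012 + 19.5×2.699 + 15.6×3.044 + (z_c − 35.1 − x)×3.333
Column B: 1.67×0 + 17.3×2.669 + 8.24×2.952 + (z_c − 1.67 − 25.54)×3.333
The z_c×3.333 term appears on both sides and cancels. Collect the known terms of each column as K = Σ(ρt)_known − 3.333 × (depth of known layers): K_A = 100.1169 − 3.333×35.1 = −16.8714; K_B = 70.49818 − 3.333×(1.67 + 25.54) = −20.19275.
Balance: K_A − x×(3.333 − 0.9012) = K_B, so x = (K_A − K_B)/(3.333 − 0.9012) = 3.32135/2.4318 = 1.37 km.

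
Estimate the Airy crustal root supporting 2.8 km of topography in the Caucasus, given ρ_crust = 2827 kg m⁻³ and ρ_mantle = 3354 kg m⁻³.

Isostatic balance requires: the weight of the topography is balanced by the buoyancy of the root, ρ_c h = (ρ_m − ρ_c) r.
r = h · ρ_c / (ρ_m − ρ_c) = 2.8 km × 2827 / (3354 − 2827) = 15 km.

15 km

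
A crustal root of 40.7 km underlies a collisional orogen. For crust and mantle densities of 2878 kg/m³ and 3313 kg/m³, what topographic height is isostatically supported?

Equating mass per unit area of the two columns: ρ_c h = (ρ_m − ρ_c) r.
h = r (ρ_m − ρ_c) / ρ_c = 40.7 km × (3313 − 2878) / 2878 = 6.15 km.

6.15 km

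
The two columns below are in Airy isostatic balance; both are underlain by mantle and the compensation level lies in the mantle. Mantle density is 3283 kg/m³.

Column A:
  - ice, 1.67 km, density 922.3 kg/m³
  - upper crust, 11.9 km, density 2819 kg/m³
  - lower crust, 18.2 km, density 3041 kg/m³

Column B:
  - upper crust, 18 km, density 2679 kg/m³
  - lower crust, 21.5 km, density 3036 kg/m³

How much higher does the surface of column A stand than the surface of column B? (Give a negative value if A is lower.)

For any compensation level in the mantle, the mantle terms cancel and isostasy reduces to e = (Σt_A − Σt_B) − (Σ(ρt)_A − Σ(ρt)_B) / ρ_m.
Σt_A = 31.77 km; Σt_B = 39.5 km; Σ(ρt)_A = 90432.541; Σ(ρt)_B = 113496 (in km·kg/m³).
e = (31.77 − 39.5) − (90432.541 − 113496) / 3283 = −0.705 km.

−0.705 km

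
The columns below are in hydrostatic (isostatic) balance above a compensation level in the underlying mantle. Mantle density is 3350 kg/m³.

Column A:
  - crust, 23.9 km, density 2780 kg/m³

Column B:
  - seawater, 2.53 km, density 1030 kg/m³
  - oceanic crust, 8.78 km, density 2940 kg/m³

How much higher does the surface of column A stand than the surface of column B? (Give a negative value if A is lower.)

1.24 km

For any compensation level in the mantle, the mantle terms cancel and isostasy reduces to e = (Σt_A − Σt_B) − (Σ(ρt)_A − Σ(ρt)_B) / ρ_m.
Σt_A = 23.9 km; Σt_B = 11.31 km; Σ(ρt)_A = 66442; Σ(ρt)_B = 28419.1 (in km·kg/m³).
e = (23.9 − 11.31) − (66442 − 28419.1) / 3350 = 1.24 km.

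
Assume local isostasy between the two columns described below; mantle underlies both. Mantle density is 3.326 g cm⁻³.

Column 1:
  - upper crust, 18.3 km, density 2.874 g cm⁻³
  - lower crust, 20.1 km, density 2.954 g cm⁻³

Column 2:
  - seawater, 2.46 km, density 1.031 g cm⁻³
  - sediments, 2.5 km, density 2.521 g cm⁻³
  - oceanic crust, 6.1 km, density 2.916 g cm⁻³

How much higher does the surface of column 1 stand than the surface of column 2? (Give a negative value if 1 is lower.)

For any compensation level in the mantle, the mantle terms cancel and isostasy reduces to e = (Σt_1 − Σt_2) − (Σ(ρt)_1 − Σ(ρt)_2) / ρ_m.
Σt_1 = 38.4 km; Σt_2 = 11.06 km; Σ(ρt)_1 = 111.9696; Σ(ρt)_2 = 26.62636 (in km·g cm⁻³).
e = (38.4 − 11.06) − (111.9696 − 26.62636) / 3.326 = 1.68 km.

1.68 km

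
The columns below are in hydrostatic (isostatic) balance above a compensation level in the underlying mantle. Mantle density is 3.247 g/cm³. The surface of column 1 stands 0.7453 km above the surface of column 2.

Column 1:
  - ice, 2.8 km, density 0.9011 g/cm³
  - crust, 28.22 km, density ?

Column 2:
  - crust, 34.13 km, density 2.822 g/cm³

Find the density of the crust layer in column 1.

2.88 g/cm³

Take the compensation level at the base of the deeper column (depth z_c below the surface of column 1) and equate Σ ρ_i t_i down to z_c; mantle fills any gap and the z_c terms cancel.
Column 1: 2.8×0.9011 + 28.22×ρ + (z_c − 31.02)×3.247
Column 2: 0.7453×0 + 34.13×2.822 + (z_c − 0.7453 − 34.13)×3.247
The z_c×3.247 term appears on both sides and cancels. Collect the known terms of each column as K = Σ(ρt)_known − 3.247 × (depth of known layers): K_1 = 2.52308 − 3.247×31.02 = −98.19886; K_2 = 96.31486 − 3.247×(0.7453 + 34.13) = −16.9252391.
Balance: K_1 + 28.22×ρ = K_2, so ρ = (K_2 − K_1)/28.22 = 81.2736/28.22 = 2.88 g/cm³.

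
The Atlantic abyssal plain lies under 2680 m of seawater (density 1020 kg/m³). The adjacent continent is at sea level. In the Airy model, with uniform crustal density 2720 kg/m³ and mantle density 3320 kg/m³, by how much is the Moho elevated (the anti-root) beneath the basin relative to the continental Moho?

Equating mass per unit area of the two columns: replacing crust with seawater at the top is compensated by replacing crust with mantle at the base: d (ρ_c − ρ_w) = a (ρ_m − ρ_c).
a = d (ρ_c − ρ_w)/(ρ_m − ρ_c) = 2680 m × 1700/600 = 7590 m.

7590 m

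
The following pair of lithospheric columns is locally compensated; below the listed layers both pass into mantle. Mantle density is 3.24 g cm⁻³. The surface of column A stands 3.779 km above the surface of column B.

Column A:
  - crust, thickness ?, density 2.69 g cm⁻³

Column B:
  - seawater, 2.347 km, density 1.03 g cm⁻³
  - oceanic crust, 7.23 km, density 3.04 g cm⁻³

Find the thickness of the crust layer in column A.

Take the compensation level at the base of the deeper column (depth z_c below the surface of column A) and equate Σ ρ_i t_i down to z_c; mantle fills any gap and the z_c terms cancel.
Column A: x×2.69 + (z_c − 0 − x)×3.24
Column B: 3.779×0 + 2.347×1.03 + 7.23×3.04 + (z_c − 3.779 − 9.577)×3.24
The z_c×3.24 term appears on both sides and cancels. Collect the known terms of each column as K = Σ(ρt)_known − 3.24 × (depth of known layers): K_A = 0 − 3.24×0 = 0; K_B = 24.39661 − 3.24×(3.779 + 9.577) = −18.87683.
Balance: K_A − x×(3.24 − 2.69) = K_B, so x = (K_A − K_B)/(3.24 − 2.69) = 18.8768/0.55 = 34.3 km.

34.3 km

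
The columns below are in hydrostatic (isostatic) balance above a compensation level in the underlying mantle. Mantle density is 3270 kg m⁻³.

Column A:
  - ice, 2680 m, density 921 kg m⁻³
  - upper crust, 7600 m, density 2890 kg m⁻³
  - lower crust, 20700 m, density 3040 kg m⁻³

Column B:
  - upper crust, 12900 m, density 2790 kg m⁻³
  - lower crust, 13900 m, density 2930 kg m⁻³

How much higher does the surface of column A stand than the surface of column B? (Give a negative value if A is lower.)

For any compensation level in the mantle, the mantle terms cancel and isostasy reduces to e = (Σt_A − Σt_B) − (Σ(ρt)_A − Σ(ρt)_B) / ρ_m.
Σt_A = 30980 m; Σt_B = 26800 m; Σ(ρt)_A = 87360280; Σ(ρt)_B = 76718000 (in m·kg m⁻³).
e = (30980 − 26800) − (87360280 − 76718000) / 3270 = 925 m.

925 m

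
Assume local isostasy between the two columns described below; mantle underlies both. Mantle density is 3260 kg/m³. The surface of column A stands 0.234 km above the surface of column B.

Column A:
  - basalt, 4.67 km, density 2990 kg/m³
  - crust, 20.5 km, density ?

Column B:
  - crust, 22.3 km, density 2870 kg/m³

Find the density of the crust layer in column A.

2860 kg/m³

Take the compensation level at the base of the deeper column (depth z_c below the surface of column A) and equate Σ ρ_i t_i down to z_c; mantle fills any gap and the z_c terms cancel.
Column A: 4.67×2990 + 20.5×ρ + (z_c − 25.17)×3260
Column B: 0.234×0 + 22.3×2870 + (z_c − 0.234 − 22.3)×3260
The z_c×3260 term appears on both sides and cancels. Collect the known terms of each column as K = Σ(ρt)_known − 3260 × (depth of known layers): K_A = 13963.3 − 3260×25.17 = −68090.9; K_B = 64001 − 3260×(0.234 + 22.3) = −9459.84.
Balance: K_A + 20.5×ρ = K_B, so ρ = (K_B − K_A)/20.5 = 58631.1/20.5 = 2860 kg/m³.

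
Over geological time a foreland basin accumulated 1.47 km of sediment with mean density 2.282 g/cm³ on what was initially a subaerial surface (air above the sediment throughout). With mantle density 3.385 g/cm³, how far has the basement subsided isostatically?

0.991 km

Subaerial load: s = t ρ_sed / ρ_m = 1.47 km × 2.282/3.385 = 0.991 km.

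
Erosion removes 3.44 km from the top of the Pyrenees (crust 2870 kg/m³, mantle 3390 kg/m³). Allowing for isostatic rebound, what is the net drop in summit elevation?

0.528 km

Rebound u = e ρ_c/ρ_m = 3.44 km × 2870/3390 = 2.912 km.
Net surface drop = e − u = 3.44 km − 2.912 km = e (ρ_m − ρ_c)/ρ_m = 0.528 km.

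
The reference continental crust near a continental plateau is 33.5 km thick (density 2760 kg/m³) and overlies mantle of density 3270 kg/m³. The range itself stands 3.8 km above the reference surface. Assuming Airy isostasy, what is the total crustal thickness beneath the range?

Root depth r = h ρ_c / (ρ_m − ρ_c) = 3.8 km × 2760 / 510 = 20.56 km.
Total thickness = T + h + r = 33.5 km + 3.8 km + 20.56 km = 57.9 km.

57.9 km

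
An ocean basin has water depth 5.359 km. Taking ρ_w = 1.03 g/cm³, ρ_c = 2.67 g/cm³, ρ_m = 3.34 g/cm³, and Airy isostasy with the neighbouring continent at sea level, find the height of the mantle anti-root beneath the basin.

13.1 km

By Archimedes' principle applied to the lithosphere: replacing crust with seawater at the top is compensated by replacing crust with mantle at the base: d (ρ_c − ρ_w) = a (ρ_m − ρ_c).
a = d (ρ_c − ρ_w)/(ρ_m − ρ_c) = 5.359 km × 1.64/0.67 = 13.1 km.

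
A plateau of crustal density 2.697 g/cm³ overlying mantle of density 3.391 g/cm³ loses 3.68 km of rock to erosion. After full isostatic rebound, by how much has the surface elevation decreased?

Rebound u = e ρ_c/ρ_m = 3.68 km × 2.697/3.391 = 2.927 km.
Net surface drop = e − u = 3.68 km − 2.927 km = e (ρ_m − ρ_c)/ρ_m = 0.753 km.

0.753 km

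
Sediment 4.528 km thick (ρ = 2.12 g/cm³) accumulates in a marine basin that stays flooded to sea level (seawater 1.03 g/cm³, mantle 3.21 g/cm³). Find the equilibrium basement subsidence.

Submarine loading: the sediment displaces seawater, and the subsidence is in turn flooded, so s (ρ_m − ρ_w) = t (ρ_sed − ρ_w).
s = 4.528 km × (2.12 − 1.03) / (3.21 − 1.03) = 2.26 km.

2.26 km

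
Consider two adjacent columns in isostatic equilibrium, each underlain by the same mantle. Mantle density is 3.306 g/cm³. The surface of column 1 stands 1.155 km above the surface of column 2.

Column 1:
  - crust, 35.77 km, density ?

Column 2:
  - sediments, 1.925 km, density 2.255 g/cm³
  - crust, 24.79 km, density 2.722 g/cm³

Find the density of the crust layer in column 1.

Take the compensation level at the base of the deeper column (depth z_c below the surface of column 1) and equate Σ ρ_i t_i down to z_c; mantle fills any gap and the z_c terms cancel.
Column 1: 35.77×ρ + (z_c − 35.77)×3.306
Column 2: 1.155×0 + 1.925×2.255 + 24.79×2.722 + (z_c − 1.155 − 26.715)×3.306
The z_c×3.306 term appears on both sides and cancels. Collect the known terms of each column as K = Σ(ρt)_known − 3.306 × (depth of known layers): K_1 = 0 − 3.306×35.77 = −118.25562; K_2 = 71.819255 − 3.306×(1.155 + 26.715) = −20.318965.
Balance: K_1 + 35.77×ρ = K_2, so ρ = (K_2 − K_1)/35.77 = 97.9367/35.77 = 2.74 g/cm³.

2.74 g/cm³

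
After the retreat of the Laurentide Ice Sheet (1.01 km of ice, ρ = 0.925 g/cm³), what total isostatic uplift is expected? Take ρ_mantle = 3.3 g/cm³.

0.283 km

Removing the load lets mantle flow back in; uplift u satisfies ρ_ice t = ρ_m u.
u = t ρ_ice/ρ_m = 1.01 km × 0.925/3.3 = 0.283 km.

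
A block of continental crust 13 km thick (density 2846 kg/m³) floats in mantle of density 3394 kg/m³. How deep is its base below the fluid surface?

Draft d = t ρ_obj/ρ_fluid = 13 km × 2846/3394 = 10.9 km.

10.9 km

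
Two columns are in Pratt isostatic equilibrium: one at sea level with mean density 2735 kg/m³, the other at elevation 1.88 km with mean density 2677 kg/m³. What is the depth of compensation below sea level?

ρ_ref D = ρ (D + h) → D (ρ_ref − ρ) = ρ h.
D = ρ h/(ρ_ref − ρ) = 2677 × 1.88 km/(2735 − 2677) = 86.8 km.

86.8 km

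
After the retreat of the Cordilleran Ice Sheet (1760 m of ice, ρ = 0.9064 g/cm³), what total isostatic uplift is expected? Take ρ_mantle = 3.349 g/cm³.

Removing the load lets mantle flow back in; uplift u satisfies ρ_ice t = ρ_m u.
u = t ρ_ice/ρ_m = 1760 m × 0.9064/3.349 = 476 m.

476 m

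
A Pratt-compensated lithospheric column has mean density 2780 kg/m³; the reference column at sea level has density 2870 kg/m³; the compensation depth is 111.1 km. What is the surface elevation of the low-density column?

ρ_ref D = ρ (D + h) → h = D (ρ_ref − ρ)/ρ.
h = 111.1 km × (2870 − 2780)/2780 = 3.6 km.

3.6 km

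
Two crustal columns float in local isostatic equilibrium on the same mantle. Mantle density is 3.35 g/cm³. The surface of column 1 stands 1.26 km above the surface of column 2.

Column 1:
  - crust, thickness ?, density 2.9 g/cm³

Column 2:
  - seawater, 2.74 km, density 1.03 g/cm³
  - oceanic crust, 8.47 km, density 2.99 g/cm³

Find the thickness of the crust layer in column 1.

Take the compensation level at the base of the deeper column (depth z_c below the surface of column 1) and equate Σ ρ_i t_i down to z_c; mantle fills any gap and the z_c terms cancel.
Column 1: x×2.9 + (z_c − 0 − x)×3.35
Column 2: 1.26×0 + 2.74×1.03 + 8.47×2.99 + (z_c − 1.26 − 11.21)×3.35
The z_c×3.35 term appears on both sides and cancels. Collect the known terms of each column as K = Σ(ρt)_known − 3.35 × (depth of known layers): K_1 = 0 − 3.35×0 = 0; K_2 = 28.1475 − 3.35×(1.26 + 11.21) = −13.627.
Balance: K_1 − x×(3.35 − 2.9) = K_2, so x = (K_1 − K_2)/(3.35 − 2.9) = 13.627/0.45 = 30.3 km.

30.3 km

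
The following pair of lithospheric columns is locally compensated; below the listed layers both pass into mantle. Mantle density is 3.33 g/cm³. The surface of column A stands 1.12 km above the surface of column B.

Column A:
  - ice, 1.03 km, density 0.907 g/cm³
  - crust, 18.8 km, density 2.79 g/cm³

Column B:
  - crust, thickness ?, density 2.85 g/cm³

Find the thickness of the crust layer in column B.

Take the compensation level at the base of the deeper column (depth z_c below the surface of column A) and equate Σ ρ_i t_i down to z_c; mantle fills any gap and the z_c terms cancel.
Column A: 1.03×0.907 + 18.8×2.79 + (z_c − 19.83)×3.33
Column B: 1.12×0 + x×2.85 + (z_c − 1.12 − 0 − x)×3.33
The z_c×3.33 term appears on both sides and cancels. Collect the known terms of each column as K = Σ(ρt)_known − 3.33 × (depth of known layers): K_A = 53.38621 − 3.33×19.83 = −12.64769; K_B = 0 − 3.33×(1.12 + 0) = −3.7296.
Balance: K_A = K_B − x×(3.33 − 2.85), so x = (K_B − K_A)/(3.33 − 2.85) = 8.91809/0.48 = 18.6 km.

18.6 km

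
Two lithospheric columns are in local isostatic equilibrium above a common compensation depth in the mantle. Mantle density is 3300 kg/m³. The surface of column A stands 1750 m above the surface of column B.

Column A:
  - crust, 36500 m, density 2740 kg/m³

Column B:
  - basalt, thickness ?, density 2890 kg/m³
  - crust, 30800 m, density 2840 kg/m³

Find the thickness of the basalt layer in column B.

1210 m

Take the compensation level at the base of the deeper column (depth z_c below the surface of column A) and equate Σ ρ_i t_i down to z_c; mantle fills any gap and the z_c terms cancel.
Column A: 36500×2740 + (z_c − 36500)×3300
Column B: 1750×0 + x×2890 + 30800×2840 + (z_c − 1750 − 30800 − x)×3300
The z_c×3300 term appears on both sides and cancels. Collect the known terms of each column as K = Σ(ρt)_known − 3300 × (depth of known layers): K_A = 100010000 − 3300×36500 = −20440000; K_B = 87472000 − 3300×(1750 + 30800) = −19943000.
Balance: K_A = K_B − x×(3300 − 2890), so x = (K_B − K_A)/(3300 − 2890) = 497000/410 = 1210 m.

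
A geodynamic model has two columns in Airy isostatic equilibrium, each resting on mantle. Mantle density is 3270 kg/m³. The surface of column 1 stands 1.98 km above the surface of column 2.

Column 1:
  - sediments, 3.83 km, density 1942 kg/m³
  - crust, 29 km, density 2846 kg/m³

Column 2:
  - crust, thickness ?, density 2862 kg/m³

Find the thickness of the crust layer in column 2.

Take the compensation level at the base of the deeper column (depth z_c below the surface of column 1) and equate Σ ρ_i t_i down to z_c; mantle fills any gap and the z_c terms cancel.
Column 1: 3.83×1942 + 29×2846 + (z_c − 32.83)×3270
Column 2: 1.98×0 + x×2862 + (z_c − 1.98 − 0 − x)×3270
The z_c×3270 term appears on both sides and cancels. Collect the known terms of each column as K = Σ(ρt)_known − 3270 × (depth of known layers): K_1 = 89971.86 − 3270×32.83 = −17382.24; K_2 = 0 − 3270×(1.98 + 0) = −6474.6.
Balance: K_1 = K_2 − x×(3270 − 2862), so x = (K_2 − K_1)/(3270 − 2862) = 10907.6/408 = 26.7 km.

26.7 km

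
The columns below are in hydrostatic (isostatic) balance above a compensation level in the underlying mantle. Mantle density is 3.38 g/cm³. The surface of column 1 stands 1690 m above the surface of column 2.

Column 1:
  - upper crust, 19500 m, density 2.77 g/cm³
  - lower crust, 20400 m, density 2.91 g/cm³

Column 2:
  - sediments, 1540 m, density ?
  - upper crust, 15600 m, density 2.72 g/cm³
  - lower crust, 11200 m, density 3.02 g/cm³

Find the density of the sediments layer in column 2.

Take the compensation level at the base of the deeper column (depth z_c below the surface of column 1) and equate Σ ρ_i t_i down to z_c; mantle fills any gap and the z_c terms cancel.
Column 1: 19500×2.77 + 20400×2.91 + (z_c − 39900)×3.38
Column 2: 1690×0 + 1540×ρ + 15600×2.72 + 11200×3.02 + (z_c − 1690 − 28340)×3.38
The z_c×3.38 term appears on both sides and cancels. Collect the known terms of each column as K = Σ(ρt)_known − 3.38 × (depth of known layers): K_1 = 113379 − 3.38×39900 = −21483; K_2 = 76256 − 3.38×(1690 + 28340) = −25245.4.
Balance: K_1 = K_2 + 1540×ρ, so ρ = (K_1 − K_2)/1540 = 3762.4/1540 = 2.44 g/cm³.

2.44 g/cm³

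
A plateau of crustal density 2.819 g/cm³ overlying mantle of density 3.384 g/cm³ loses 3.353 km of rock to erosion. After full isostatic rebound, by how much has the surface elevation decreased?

Rebound u = e ρ_c/ρ_m = 3.353 km × 2.819/3.384 = 2.793 km.
Net surface drop = e − u = 3.353 km − 2.793 km = e (ρ_m − ρ_c)/ρ_m = 0.56 km.

0.56 km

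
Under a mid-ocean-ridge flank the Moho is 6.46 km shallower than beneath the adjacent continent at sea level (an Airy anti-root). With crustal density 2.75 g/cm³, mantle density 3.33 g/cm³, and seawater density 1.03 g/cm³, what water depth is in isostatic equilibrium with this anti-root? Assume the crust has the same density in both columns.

2.18 km

Replacing a thickness d of crust by seawater at the top must be balanced by replacing crust with mantle at the base: d (ρ_c − ρ_w) = a (ρ_m − ρ_c).
d = a (ρ_m − ρ_c)/(ρ_c − ρ_w) = 6.46 km × 0.58/1.72 = 2.18 km.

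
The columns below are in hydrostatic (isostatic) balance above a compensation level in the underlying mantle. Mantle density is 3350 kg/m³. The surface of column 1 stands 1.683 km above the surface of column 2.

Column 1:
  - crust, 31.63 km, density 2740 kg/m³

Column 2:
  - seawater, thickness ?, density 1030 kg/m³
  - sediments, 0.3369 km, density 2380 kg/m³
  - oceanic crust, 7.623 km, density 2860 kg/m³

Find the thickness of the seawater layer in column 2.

4.14 km

Take the compensation level at the base of the deeper column (depth z_c below the surface of column 1) and equate Σ ρ_i t_i down to z_c; mantle fills any gap and the z_c terms cancel.
Column 1: 31.63×2740 + (z_c − 31.63)×3350
Column 2: 1.683×0 + x×1030 + 0.3369×2380 + 7.623×2860 + (z_c − 1.683 − 7.9599 − x)×3350
The z_c×3350 term appears on both sides and cancels. Collect the known terms of each column as K = Σ(ρt)_known − 3350 × (depth of known layers): K_1 = 86666.2 − 3350×31.63 = −19294.3; K_2 = 22603.602 − 3350×(1.683 + 7.9599) = −9700.113.
Balance: K_1 = K_2 − x×(3350 − 1030), so x = (K_2 − K_1)/(3350 − 1030) = 9594.19/2320 = 4.14 km.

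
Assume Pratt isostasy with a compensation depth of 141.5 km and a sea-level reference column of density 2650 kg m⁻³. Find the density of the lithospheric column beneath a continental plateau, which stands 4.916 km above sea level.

Pratt balance: ρ_ref D = ρ (D + h).
ρ = ρ_ref D/(D + h) = 2650 × 141.5 km/(141.5 km + 4.916 km) = 2560 kg m⁻³.

2560 kg m⁻³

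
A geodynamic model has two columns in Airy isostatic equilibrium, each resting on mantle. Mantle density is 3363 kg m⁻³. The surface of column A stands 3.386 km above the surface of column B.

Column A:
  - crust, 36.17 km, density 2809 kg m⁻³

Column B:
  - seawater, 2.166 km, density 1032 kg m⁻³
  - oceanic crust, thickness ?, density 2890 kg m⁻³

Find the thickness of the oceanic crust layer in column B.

Take the compensation level at the base of the deeper column (depth z_c below the surface of column A) and equate Σ ρ_i t_i down to z_c; mantle fills any gap and the z_c terms cancel.
Column A: 36.17×2809 + (z_c − 36.17)×3363
Column B: 3.386×0 + 2.166×1032 + x×2890 + (z_c − 3.386 − 2.166 − x)×3363
The z_c×3363 term appears on both sides and cancels. Collect the known terms of each column as K = Σ(ρt)_known − 3363 × (depth of known layers): K_A = 101601.53 − 3363×36.17 = −20038.18; K_B = 2235.312 − 3363×(3.386 + 2.166) = −16436.064.
Balance: K_A = K_B − x×(3363 − 2890), so x = (K_B − K_A)/(3363 − 2890) = 3602.12/473 = 7.62 km.

7.62 km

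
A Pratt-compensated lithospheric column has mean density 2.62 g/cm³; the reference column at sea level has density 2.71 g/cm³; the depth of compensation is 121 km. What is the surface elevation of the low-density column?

4.16 km

ρ_ref D = ρ (D + h) → h = D (ρ_ref − ρ)/ρ.
h = 121 km × (2.71 − 2.62)/2.62 = 4.16 km.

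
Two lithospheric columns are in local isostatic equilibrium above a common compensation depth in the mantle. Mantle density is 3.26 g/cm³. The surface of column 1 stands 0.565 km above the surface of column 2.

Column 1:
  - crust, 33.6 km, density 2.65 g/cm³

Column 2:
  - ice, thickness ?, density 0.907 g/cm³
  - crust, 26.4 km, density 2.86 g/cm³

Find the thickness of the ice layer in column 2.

Take the compensation level at the base of the deeper column (depth z_c below the surface of column 1) and equate Σ ρ_i t_i down to z_c; mantle fills any gap and the z_c terms cancel.
Column 1: 33.6×2.65 + (z_c − 33.6)×3.26
Column 2: 0.565×0 + x×0.907 + 26.4×2.86 + (z_c − 0.565 − 26.4 − x)×3.26
The z_c×3.26 term appears on both sides and cancels. Collect the known terms of each column as K = Σ(ρt)_known − 3.26 × (depth of known layers): K_1 = 89.04 − 3.26×33.6 = −20.496; K_2 = 75.504 − 3.26×(0.565 + 26.4) = −12.4019.
Balance: K_1 = K_2 − x×(3.26 − 0.907), so x = (K_2 − K_1)/(3.26 − 0.907) = 8.0941/2.353 = 3.44 km.

3.44 km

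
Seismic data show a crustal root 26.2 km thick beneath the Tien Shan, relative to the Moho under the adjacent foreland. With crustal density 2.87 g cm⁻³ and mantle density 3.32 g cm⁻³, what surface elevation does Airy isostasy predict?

4.11 km

By Archimedes' principle applied to the lithosphere: ρ_c h = (ρ_m − ρ_c) r.
h = r (ρ_m − ρ_c) / ρ_c = 26.2 km × (3.32 − 2.87) / 2.87 = 4.11 km.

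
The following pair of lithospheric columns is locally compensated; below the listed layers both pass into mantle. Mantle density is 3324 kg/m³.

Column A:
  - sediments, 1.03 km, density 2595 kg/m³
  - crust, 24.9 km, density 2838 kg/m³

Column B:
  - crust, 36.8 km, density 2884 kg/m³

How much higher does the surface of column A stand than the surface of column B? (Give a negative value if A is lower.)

−1 km

For any compensation level in the mantle, the mantle terms cancel and isostasy reduces to e = (Σt_A − Σt_B) − (Σ(ρt)_A − Σ(ρt)_B) / ρ_m.
Σt_A = 25.93 km; Σt_B = 36.8 km; Σ(ρt)_A = 73339.05; Σ(ρt)_B = 106131.2 (in km·kg/m³).
e = (25.93 − 36.8) − (73339.05 − 106131.2) / 3324 = −1 km.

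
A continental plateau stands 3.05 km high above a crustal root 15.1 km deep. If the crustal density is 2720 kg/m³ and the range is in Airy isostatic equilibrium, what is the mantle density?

Airy balance: ρ_c h = (ρ_m − ρ_c) r → ρ_m = ρ_c (1 + h/r).
ρ_m = 2720 × (1 + 3.05 km/15.1 km) = 3270 kg/m³.

3270 kg/m³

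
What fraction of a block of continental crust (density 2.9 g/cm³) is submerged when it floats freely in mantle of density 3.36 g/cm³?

Submerged fraction = ρ_obj/ρ_fluid = 2.9/3.36 = 0.863.

0.863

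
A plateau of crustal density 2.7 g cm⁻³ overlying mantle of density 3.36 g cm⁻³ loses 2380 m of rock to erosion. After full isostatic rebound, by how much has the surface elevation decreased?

468 m

Rebound u = e ρ_c/ρ_m = 2380 m × 2.7/3.36 = 1912 m.
Net surface drop = e − u = 2380 m − 1912 m = e (ρ_m − ρ_c)/ρ_m = 468 m.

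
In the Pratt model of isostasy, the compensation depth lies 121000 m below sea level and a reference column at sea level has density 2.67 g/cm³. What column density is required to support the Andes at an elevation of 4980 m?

2.56 g/cm³

Pratt balance: ρ_ref D = ρ (D + h).
ρ = ρ_ref D/(D + h) = 2.67 × 121000 m/(121000 m + 4980 m) = 2.56 g/cm³.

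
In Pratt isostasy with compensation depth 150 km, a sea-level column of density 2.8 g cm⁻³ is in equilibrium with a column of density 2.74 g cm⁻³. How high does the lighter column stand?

3.28 km

ρ_ref D = ρ (D + h) → h = D (ρ_ref − ρ)/ρ.
h = 150 km × (2.8 − 2.74)/2.74 = 3.28 km.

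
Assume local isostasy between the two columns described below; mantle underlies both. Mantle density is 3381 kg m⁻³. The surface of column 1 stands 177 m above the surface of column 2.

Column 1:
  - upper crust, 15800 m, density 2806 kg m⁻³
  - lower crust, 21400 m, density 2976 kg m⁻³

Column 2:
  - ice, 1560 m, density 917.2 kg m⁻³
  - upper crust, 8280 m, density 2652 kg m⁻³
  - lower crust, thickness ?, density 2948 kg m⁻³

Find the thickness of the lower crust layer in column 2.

16800 m

Take the compensation level at the base of the deeper column (depth z_c below the surface of column 1) and equate Σ ρ_i t_i down to z_c; mantle fills any gap and the z_c terms cancel.
Column 1: 15800×2806 + 21400×2976 + (z_c − 37200)×3381
Column 2: 177×0 + 1560×917.2 + 8280×2652 + x×2948 + (z_c − 177 − 9840 − x)×3381
The z_c×3381 term appears on both sides and cancels. Collect the known terms of each column as K = Σ(ρt)_known − 3381 × (depth of known layers): K_1 = 108021200 − 3381×37200 = −17752000; K_2 = 23389392 − 3381×(177 + 9840) = −10478085.
Balance: K_1 = K_2 − x×(3381 − 2948), so x = (K_2 − K_1)/(3381 − 2948) = 7273920/433 = 16800 m.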